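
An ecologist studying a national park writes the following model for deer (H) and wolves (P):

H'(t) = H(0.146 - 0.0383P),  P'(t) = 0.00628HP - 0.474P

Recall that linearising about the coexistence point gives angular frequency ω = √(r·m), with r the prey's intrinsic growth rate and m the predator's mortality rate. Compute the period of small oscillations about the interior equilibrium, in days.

Here r = 0.146 and m = 0.474, so r·m = 0.0692.
ω = √0.0692 = 0.263 per day, hence T = 2π/ω ≈ 23.9 days.

T ≈ 23.9 days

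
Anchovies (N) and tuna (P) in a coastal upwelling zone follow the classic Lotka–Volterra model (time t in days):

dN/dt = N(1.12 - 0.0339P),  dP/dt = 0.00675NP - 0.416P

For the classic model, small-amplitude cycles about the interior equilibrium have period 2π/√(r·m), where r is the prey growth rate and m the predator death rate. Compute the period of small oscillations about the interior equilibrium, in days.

T ≈ 9.21 days

Here r = 1.12 and m = 0.416, so r·m = 0.466.
ω = √0.466 = 0.683 per day, hence T = 2π/ω ≈ 9.21 days.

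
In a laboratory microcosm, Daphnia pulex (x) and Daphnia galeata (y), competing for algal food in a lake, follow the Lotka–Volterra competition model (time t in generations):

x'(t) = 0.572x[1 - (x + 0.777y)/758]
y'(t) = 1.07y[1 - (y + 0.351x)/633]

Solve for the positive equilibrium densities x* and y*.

x* ≈ 366, y* ≈ 505

Setting both brackets to zero gives the nullclines x + 0.777y = 758 and 0.351x + y = 633.
Substituting y = 633 - 0.351x into the first: x(1 - 0.777·0.351) = 758 - 0.777·633.
So x* = 266/0.727 = 366, and then y* = 633 - 0.351·366 = 505.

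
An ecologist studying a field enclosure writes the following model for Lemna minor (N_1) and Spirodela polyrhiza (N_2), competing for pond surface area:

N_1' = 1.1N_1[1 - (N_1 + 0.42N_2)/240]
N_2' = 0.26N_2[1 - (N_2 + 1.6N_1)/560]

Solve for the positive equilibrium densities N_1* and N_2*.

Setting both brackets to zero gives the nullclines N_1 + 0.42N_2 = 240 and 1.6N_1 + N_2 = 560.
Substituting N_2 = 560 - 1.6N_1 into the first: N_1(1 - 0.42·1.6) = 240 - 0.42·560.
So N_1* = 4.8/0.328 = 14.6, and then N_2* = 560 - 1.6·14.6 = 537.

N_1* ≈ 14.6, N_2* ≈ 537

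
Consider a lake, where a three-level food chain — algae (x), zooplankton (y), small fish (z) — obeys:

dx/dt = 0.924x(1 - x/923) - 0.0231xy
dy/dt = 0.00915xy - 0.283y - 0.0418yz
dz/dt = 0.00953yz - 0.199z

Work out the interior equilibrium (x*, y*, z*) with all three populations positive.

From dz/dt = 0: 0.00953y* = 0.199, so y* = 20.9.
From dx/dt = 0: 0.924(1 - x*/923) = 0.0231·20.9, giving x* = 923·(1 - 0.522) = 441.
From dy/dt = 0: 0.00915·441 - 0.283 = 0.0418z*, so z* = 3.75/0.0418 = 89.8.

x* ≈ 441, y* ≈ 20.9, z* ≈ 89.8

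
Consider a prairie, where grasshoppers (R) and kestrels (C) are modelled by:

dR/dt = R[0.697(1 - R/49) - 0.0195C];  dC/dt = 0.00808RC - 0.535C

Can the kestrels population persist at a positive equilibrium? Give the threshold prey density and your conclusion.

Threshold R = 66.2; K < 66.2, so no, the predator goes extinct.

The predator equation gives dC/dt > 0 only when R > 0.535/0.00808 = 66.2.
Without the predator, R → K = 49. Since 49 < 66.2, the predator cannot invade.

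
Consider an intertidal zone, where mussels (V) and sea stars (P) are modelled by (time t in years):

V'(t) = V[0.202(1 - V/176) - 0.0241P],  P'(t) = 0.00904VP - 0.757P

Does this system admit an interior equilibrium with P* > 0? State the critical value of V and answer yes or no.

Threshold V = 83.7; K > 83.7, so yes, the predator persists.

The predator equation gives dP/dt > 0 only when V > 0.757/0.00904 = 83.7.
Without the predator, V → K = 176. Since 176 > 83.7, the predator can invade and persist.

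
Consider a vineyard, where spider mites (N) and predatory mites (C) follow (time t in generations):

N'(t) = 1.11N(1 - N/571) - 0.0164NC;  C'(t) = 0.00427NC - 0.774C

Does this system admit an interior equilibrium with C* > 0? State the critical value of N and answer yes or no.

The predator equation gives dC/dt > 0 only when N > 0.774/0.00427 = 181.
Without the predator, N → K = 571. Since 571 > 181, the predator can invade and persist.

Threshold N = 181; K > 181, so yes, the predator persists.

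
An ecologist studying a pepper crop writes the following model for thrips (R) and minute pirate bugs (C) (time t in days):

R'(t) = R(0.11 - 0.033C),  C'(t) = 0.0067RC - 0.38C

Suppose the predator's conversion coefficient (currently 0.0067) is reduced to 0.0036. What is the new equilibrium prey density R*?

At the interior fixed point, setting dC/dt = 0 with C > 0 fixes R* = (predator death rate)/(RC coefficient) — independent of the other coefficients.
With the change, R* = 0.38/0.0036 = 106; it rises from 56.7.

R* ≈ 106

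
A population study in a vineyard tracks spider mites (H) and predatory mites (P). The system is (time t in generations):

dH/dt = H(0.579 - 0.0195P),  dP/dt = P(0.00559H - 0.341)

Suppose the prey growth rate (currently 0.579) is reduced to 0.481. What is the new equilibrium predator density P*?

P* ≈ 24.7

At the interior fixed point, setting dH/dt = 0 with H > 0 fixes P* = (prey growth rate)/(HP coefficient) — independent of the other coefficients.
With the change, P* = 0.481/0.0195 = 24.7; it falls from 29.7.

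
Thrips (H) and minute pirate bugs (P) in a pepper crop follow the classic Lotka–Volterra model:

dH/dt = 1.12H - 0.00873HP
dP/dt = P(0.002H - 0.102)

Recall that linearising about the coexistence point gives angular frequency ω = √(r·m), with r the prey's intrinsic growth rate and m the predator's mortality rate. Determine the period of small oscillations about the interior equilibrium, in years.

Here r = 1.12 and m = 0.102, so r·m = 0.114.
ω = √0.114 = 0.338 per year, hence T = 2π/ω ≈ 18.6 years.

T ≈ 18.6 years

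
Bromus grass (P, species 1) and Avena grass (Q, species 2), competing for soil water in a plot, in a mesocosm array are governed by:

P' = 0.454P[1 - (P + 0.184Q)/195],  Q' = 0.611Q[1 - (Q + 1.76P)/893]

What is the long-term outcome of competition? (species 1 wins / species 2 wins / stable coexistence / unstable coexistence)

stable coexistence

Compare the nullcline intercepts: K1/α12 = 195/0.184 = 1060 > K2 = 893; K2/α21 = 893/1.76 = 507 > K1 = 195.
Since both inequalities hold, each species can invade when rare, so the interior equilibrium is stable.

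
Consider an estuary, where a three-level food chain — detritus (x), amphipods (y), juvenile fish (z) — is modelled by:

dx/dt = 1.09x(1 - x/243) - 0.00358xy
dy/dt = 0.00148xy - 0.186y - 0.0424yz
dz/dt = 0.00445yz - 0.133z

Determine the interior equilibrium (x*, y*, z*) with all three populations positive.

x* ≈ 219, y* ≈ 29.9, z* ≈ 3.26

From dz/dt = 0: 0.00445y* = 0.133, so y* = 29.9.
From dx/dt = 0: 1.09(1 - x*/243) = 0.00358·29.9, giving x* = 243·(1 - 0.0982) = 219.
From dy/dt = 0: 0.00148·219 - 0.186 = 0.0424z*, so z* = 0.138/0.0424 = 3.26.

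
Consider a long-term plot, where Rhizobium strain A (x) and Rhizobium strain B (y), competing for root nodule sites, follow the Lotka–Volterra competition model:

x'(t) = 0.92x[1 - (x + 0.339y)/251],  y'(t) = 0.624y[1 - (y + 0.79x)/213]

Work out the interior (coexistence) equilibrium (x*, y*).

Setting both brackets to zero gives the nullclines x + 0.339y = 251 and 0.79x + y = 213.
Substituting y = 213 - 0.79x into the first: x(1 - 0.339·0.79) = 251 - 0.339·213.
So x* = 179/0.732 = 244, and then y* = 213 - 0.79·244 = 20.1.

x* ≈ 244, y* ≈ 20.1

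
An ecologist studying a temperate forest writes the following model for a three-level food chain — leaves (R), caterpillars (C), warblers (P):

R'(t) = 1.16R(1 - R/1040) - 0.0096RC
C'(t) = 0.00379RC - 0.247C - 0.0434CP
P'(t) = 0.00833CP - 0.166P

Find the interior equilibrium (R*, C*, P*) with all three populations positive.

From dP/dt = 0: 0.00833C* = 0.166, so C* = 19.9.
From dR/dt = 0: 1.16(1 - R*/1040) = 0.0096·19.9, giving R* = 1040·(1 - 0.165) = 868.
From dC/dt = 0: 0.00379·868 - 0.247 = 0.0434P*, so P* = 3.04/0.0434 = 70.2.

R* ≈ 868, C* ≈ 19.9, P* ≈ 70.2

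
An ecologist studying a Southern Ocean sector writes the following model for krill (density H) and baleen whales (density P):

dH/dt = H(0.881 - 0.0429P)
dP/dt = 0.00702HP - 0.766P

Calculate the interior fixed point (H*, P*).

H* ≈ 109, P* ≈ 20.5

Set dP/dt = 0 with P > 0: 0.00702H - 0.766 = 0, so H* = 0.766/0.00702 = 109.
Set dH/dt = 0 with H > 0: 0.881 - 0.0429P = 0, so P* = 0.881/0.0429 = 20.5.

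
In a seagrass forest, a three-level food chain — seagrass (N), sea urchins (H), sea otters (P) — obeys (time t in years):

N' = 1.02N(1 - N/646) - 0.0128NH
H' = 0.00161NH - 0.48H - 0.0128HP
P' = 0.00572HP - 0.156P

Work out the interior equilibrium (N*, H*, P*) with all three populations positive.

From dP/dt = 0: 0.00572H* = 0.156, so H* = 27.3.
From dN/dt = 0: 1.02(1 - N*/646) = 0.0128·27.3, giving N* = 646·(1 - 0.342) = 425.
From dH/dt = 0: 0.00161·425 - 0.48 = 0.0128P*, so P* = 0.204/0.0128 = 15.9.

N* ≈ 425, H* ≈ 27.3, P* ≈ 15.9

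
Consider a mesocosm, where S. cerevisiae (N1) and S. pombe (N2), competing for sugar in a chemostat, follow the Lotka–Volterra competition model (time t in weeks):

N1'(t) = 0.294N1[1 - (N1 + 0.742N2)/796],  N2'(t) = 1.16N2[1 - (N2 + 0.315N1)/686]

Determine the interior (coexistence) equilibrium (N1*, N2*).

N1* ≈ 375, N2* ≈ 568

Setting both brackets to zero gives the nullclines N1 + 0.742N2 = 796 and 0.315N1 + N2 = 686.
Substituting N2 = 686 - 0.315N1 into the first: N1(1 - 0.742·0.315) = 796 - 0.742·686.
So N1* = 287/0.766 = 375, and then N2* = 686 - 0.315·375 = 568.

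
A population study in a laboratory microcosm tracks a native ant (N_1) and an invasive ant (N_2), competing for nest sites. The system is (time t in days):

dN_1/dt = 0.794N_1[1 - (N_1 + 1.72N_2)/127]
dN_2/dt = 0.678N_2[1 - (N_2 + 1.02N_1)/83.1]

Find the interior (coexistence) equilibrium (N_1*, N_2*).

Setting both brackets to zero gives the nullclines N_1 + 1.72N_2 = 127 and 1.02N_1 + N_2 = 83.1.
Substituting N_2 = 83.1 - 1.02N_1 into the first: N_1(1 - 1.72·1.02) = 127 - 1.72·83.1.
So N_1* = -15.9/-0.754 = 21.1, and then N_2* = 83.1 - 1.02·21.1 = 61.6.

N_1* ≈ 21.1, N_2* ≈ 61.6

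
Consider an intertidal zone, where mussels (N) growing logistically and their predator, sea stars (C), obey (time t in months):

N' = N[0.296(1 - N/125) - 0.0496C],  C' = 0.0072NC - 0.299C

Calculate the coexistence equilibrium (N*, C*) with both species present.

N* ≈ 41.5, C* ≈ 3.99

From dC/dt = 0 with C > 0: 0.0072N* = 0.299, so N* = 41.5.
Substitute into dN/dt = 0: 0.296(1 - 41.5/125) = 0.0496C*.
The bracket is 0.668, giving C* = 0.198/0.0496 = 3.99.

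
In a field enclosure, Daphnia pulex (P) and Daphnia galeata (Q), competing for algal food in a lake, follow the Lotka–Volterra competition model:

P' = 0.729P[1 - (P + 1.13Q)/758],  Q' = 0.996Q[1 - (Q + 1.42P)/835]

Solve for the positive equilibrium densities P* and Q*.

P* ≈ 307, Q* ≈ 399

Setting both brackets to zero gives the nullclines P + 1.13Q = 758 and 1.42P + Q = 835.
Substituting Q = 835 - 1.42P into the first: P(1 - 1.13·1.42) = 758 - 1.13·835.
So P* = -186/-0.605 = 307, and then Q* = 835 - 1.42·307 = 399.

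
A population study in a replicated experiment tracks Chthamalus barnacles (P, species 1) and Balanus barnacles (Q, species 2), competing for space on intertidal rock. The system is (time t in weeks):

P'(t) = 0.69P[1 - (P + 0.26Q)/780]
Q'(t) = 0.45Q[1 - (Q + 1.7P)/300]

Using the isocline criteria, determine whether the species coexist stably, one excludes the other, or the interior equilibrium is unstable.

Compare the nullcline intercepts: K1/α12 = 780/0.26 = 3000 > K2 = 300; K2/α21 = 300/1.7 = 176 < K1 = 780.
Since the inequalities point opposite ways, species 1 can invade but species 2 cannot.

species 1 excludes species 2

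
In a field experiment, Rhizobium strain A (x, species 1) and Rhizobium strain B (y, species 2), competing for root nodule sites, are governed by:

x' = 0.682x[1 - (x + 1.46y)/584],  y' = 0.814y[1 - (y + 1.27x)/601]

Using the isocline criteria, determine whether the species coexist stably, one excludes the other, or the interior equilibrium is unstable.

unstable coexistence (outcome depends on initial conditions)

Compare the nullcline intercepts: K1/α12 = 584/1.46 = 400 < K2 = 601; K2/α21 = 601/1.27 = 473 < K1 = 584.
Since both are reversed, neither can invade when rare; the interior point is a saddle.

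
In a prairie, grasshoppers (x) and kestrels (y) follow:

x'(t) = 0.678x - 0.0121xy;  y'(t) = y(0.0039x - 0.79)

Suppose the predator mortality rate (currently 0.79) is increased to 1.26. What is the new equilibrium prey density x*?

x* ≈ 323

At the interior fixed point, setting dy/dt = 0 with y > 0 fixes x* = (predator death rate)/(xy coefficient) — independent of the other coefficients.
With the change, x* = 1.26/0.0039 = 323; it rises from 203.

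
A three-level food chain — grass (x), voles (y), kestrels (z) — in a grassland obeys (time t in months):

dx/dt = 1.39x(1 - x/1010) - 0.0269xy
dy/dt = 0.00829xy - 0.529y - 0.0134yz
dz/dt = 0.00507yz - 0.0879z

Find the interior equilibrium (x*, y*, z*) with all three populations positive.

From dz/dt = 0: 0.00507y* = 0.0879, so y* = 17.3.
From dx/dt = 0: 1.39(1 - x*/1010) = 0.0269·17.3, giving x* = 1010·(1 - 0.336) = 671.
From dy/dt = 0: 0.00829·671 - 0.529 = 0.0134z*, so z* = 5.03/0.0134 = 376.

x* ≈ 671, y* ≈ 17.3, z* ≈ 376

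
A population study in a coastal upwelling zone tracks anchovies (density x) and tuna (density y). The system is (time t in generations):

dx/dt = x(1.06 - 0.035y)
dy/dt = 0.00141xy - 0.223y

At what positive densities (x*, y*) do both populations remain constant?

x* ≈ 158, y* ≈ 30.3

Set dy/dt = 0 with y > 0: 0.00141x - 0.223 = 0, so x* = 0.223/0.00141 = 158.
Set dx/dt = 0 with x > 0: 1.06 - 0.035y = 0, so y* = 1.06/0.035 = 30.3.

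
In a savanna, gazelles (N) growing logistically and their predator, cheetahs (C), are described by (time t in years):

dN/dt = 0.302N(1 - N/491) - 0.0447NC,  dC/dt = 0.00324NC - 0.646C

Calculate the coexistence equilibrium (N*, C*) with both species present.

From dC/dt = 0 with C > 0: 0.00324N* = 0.646, so N* = 199.
Substitute into dN/dt = 0: 0.302(1 - 199/491) = 0.0447C*.
The bracket is 0.594, giving C* = 0.179/0.0447 = 4.01.

N* ≈ 199, C* ≈ 4.01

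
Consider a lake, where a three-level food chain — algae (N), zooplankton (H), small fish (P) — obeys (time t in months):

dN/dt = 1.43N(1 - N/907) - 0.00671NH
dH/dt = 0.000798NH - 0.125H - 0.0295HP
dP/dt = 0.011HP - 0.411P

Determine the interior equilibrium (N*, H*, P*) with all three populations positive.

N* ≈ 748, H* ≈ 37.4, P* ≈ 16

From dP/dt = 0: 0.011H* = 0.411, so H* = 37.4.
From dN/dt = 0: 1.43(1 - N*/907) = 0.00671·37.4, giving N* = 907·(1 - 0.175) = 748.
From dH/dt = 0: 0.000798·748 - 0.125 = 0.0295P*, so P* = 0.472/0.0295 = 16.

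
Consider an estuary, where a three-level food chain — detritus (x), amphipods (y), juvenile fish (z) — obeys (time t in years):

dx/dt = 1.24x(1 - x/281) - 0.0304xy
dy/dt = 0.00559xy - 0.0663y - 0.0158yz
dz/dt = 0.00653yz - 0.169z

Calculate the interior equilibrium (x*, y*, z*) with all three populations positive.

From dz/dt = 0: 0.00653y* = 0.169, so y* = 25.9.
From dx/dt = 0: 1.24(1 - x*/281) = 0.0304·25.9, giving x* = 281·(1 - 0.634) = 103.
From dy/dt = 0: 0.00559·103 - 0.0663 = 0.0158z*, so z* = 0.508/0.0158 = 32.1.

x* ≈ 103, y* ≈ 25.9, z* ≈ 32.1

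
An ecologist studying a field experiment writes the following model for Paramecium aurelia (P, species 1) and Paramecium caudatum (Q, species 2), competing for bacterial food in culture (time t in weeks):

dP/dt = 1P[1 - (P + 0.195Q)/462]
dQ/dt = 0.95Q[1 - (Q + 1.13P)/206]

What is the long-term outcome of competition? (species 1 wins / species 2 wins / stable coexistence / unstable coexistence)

Compare the nullcline intercepts: K1/α12 = 462/0.195 = 2370 > K2 = 206; K2/α21 = 206/1.13 = 182 < K1 = 462.
Since the inequalities point opposite ways, species 1 can invade but species 2 cannot.

species 1 excludes species 2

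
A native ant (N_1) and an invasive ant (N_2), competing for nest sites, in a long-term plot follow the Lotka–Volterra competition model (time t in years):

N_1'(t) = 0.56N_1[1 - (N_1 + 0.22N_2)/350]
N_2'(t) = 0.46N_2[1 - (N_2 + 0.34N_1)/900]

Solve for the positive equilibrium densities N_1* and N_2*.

N_1* ≈ 164, N_2* ≈ 844

Setting both brackets to zero gives the nullclines N_1 + 0.22N_2 = 350 and 0.34N_1 + N_2 = 900.
Substituting N_2 = 900 - 0.34N_1 into the first: N_1(1 - 0.22·0.34) = 350 - 0.22·900.
So N_1* = 152/0.925 = 164, and then N_2* = 900 - 0.34·164 = 844.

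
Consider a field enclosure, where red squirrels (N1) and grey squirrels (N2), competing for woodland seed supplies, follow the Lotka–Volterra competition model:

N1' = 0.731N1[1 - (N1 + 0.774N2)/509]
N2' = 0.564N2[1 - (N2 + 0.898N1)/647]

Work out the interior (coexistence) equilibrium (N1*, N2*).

Setting both brackets to zero gives the nullclines N1 + 0.774N2 = 509 and 0.898N1 + N2 = 647.
Substituting N2 = 647 - 0.898N1 into the first: N1(1 - 0.774·0.898) = 509 - 0.774·647.
So N1* = 8.22/0.305 = 27, and then N2* = 647 - 0.898·27 = 623.

N1* ≈ 27, N2* ≈ 623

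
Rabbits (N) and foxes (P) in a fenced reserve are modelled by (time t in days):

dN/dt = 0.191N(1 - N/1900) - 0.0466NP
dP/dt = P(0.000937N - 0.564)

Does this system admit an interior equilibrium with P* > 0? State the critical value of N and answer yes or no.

Threshold N = 602; K > 602, so yes, the predator persists.

The predator equation gives dP/dt > 0 only when N > 0.564/0.000937 = 602.
Without the predator, N → K = 1900. Since 1900 > 602, the predator can invade and persist.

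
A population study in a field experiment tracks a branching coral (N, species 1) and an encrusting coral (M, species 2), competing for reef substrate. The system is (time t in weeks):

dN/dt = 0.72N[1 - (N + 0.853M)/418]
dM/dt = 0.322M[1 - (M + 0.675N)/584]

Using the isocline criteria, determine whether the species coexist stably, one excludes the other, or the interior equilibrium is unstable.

Compare the nullcline intercepts: K1/α12 = 418/0.853 = 490 < K2 = 584; K2/α21 = 584/0.675 = 865 > K1 = 418.
Since the inequalities point opposite ways, species 2 can invade but species 1 cannot.

species 2 excludes species 1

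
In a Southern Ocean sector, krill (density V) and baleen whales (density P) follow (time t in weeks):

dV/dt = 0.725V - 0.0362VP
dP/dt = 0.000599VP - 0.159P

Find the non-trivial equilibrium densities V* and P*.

V* ≈ 265, P* ≈ 20

Set dP/dt = 0 with P > 0: 0.000599V - 0.159 = 0, so V* = 0.159/0.000599 = 265.
Set dV/dt = 0 with V > 0: 0.725 - 0.0362P = 0, so P* = 0.725/0.0362 = 20.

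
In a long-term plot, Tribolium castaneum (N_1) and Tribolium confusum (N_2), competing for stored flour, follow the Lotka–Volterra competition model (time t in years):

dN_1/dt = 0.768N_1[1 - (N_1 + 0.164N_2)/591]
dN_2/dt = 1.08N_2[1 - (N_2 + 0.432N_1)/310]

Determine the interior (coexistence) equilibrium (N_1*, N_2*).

N_1* ≈ 581, N_2* ≈ 58.9

Setting both brackets to zero gives the nullclines N_1 + 0.164N_2 = 591 and 0.432N_1 + N_2 = 310.
Substituting N_2 = 310 - 0.432N_1 into the first: N_1(1 - 0.164·0.432) = 591 - 0.164·310.
So N_1* = 540/0.929 = 581, and then N_2* = 310 - 0.432·581 = 58.9.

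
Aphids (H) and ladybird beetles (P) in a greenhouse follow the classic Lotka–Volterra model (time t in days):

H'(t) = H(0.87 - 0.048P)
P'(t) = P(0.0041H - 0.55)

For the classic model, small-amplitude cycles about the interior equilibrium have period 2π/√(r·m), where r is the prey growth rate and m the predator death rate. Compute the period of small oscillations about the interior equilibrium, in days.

T ≈ 9.08 days

Here r = 0.87 and m = 0.55, so r·m = 0.479.
ω = √0.479 = 0.692 per day, hence T = 2π/ω ≈ 9.08 days.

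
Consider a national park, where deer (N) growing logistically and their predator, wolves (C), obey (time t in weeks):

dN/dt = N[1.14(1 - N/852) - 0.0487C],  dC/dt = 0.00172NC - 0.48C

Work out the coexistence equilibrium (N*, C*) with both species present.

From dC/dt = 0 with C > 0: 0.00172N* = 0.48, so N* = 279.
Substitute into dN/dt = 0: 1.14(1 - 279/852) = 0.0487C*.
The bracket is 0.672, giving C* = 0.767/0.0487 = 15.7.

N* ≈ 279, C* ≈ 15.7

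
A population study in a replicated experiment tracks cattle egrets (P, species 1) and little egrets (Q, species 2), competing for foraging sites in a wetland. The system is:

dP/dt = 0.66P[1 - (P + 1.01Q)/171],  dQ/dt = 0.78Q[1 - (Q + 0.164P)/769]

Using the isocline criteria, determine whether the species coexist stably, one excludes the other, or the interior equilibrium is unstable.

Compare the nullcline intercepts: K1/α12 = 171/1.01 = 169 < K2 = 769; K2/α21 = 769/0.164 = 4690 > K1 = 171.
Since the inequalities point opposite ways, species 2 can invade but species 1 cannot.

species 2 excludes species 1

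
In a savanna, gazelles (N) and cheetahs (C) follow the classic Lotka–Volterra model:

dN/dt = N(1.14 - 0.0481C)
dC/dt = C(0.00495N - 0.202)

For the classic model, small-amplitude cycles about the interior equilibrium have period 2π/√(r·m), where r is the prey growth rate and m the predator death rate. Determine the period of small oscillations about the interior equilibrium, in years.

Here r = 1.14 and m = 0.202, so r·m = 0.23.
ω = √0.23 = 0.48 per year, hence T = 2π/ω ≈ 13.1 years.

T ≈ 13.1 years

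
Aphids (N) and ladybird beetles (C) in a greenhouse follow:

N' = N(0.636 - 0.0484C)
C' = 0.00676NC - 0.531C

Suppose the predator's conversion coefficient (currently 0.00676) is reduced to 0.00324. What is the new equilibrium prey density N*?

N* ≈ 164

At the interior fixed point, setting dC/dt = 0 with C > 0 fixes N* = (predator death rate)/(NC coefficient) — independent of the other coefficients.
With the change, N* = 0.531/0.00324 = 164; it rises from 78.6.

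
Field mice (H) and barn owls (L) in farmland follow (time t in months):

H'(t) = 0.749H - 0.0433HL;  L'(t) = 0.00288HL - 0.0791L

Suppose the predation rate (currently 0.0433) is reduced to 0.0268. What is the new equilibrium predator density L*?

At the interior fixed point, setting dH/dt = 0 with H > 0 fixes L* = (prey growth rate)/(HL coefficient) — independent of the other coefficients.
With the change, L* = 0.749/0.0268 = 27.9; it rises from 17.3.

L* ≈ 27.9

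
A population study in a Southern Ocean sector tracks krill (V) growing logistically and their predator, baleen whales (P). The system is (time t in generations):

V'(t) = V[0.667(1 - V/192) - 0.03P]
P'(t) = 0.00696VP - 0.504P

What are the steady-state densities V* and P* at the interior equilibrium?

V* ≈ 72.4, P* ≈ 13.8

From dP/dt = 0 with P > 0: 0.00696V* = 0.504, so V* = 72.4.
Substitute into dV/dt = 0: 0.667(1 - 72.4/192) = 0.03P*.
The bracket is 0.623, giving P* = 0.415/0.03 = 13.8.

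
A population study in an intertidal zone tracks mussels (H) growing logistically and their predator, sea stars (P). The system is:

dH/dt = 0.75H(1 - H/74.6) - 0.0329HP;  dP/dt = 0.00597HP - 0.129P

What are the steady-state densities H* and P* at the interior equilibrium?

From dP/dt = 0 with P > 0: 0.00597H* = 0.129, so H* = 21.6.
Substitute into dH/dt = 0: 0.75(1 - 21.6/74.6) = 0.0329P*.
The bracket is 0.71, giving P* = 0.533/0.0329 = 16.2.

H* ≈ 21.6, P* ≈ 16.2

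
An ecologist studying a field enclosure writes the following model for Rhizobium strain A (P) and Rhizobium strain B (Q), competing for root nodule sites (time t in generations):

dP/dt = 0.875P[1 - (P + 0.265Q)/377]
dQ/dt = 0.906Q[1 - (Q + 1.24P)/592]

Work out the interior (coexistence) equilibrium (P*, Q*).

Setting both brackets to zero gives the nullclines P + 0.265Q = 377 and 1.24P + Q = 592.
Substituting Q = 592 - 1.24P into the first: P(1 - 0.265·1.24) = 377 - 0.265·592.
So P* = 220/0.671 = 328, and then Q* = 592 - 1.24·328 = 185.

P* ≈ 328, Q* ≈ 185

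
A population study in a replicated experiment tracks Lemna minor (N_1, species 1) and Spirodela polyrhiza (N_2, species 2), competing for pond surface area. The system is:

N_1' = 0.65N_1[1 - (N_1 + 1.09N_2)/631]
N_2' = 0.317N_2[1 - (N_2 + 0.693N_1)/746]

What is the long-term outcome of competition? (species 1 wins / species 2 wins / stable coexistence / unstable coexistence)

species 2 excludes species 1

Compare the nullcline intercepts: K1/α12 = 631/1.09 = 579 < K2 = 746; K2/α21 = 746/0.693 = 1080 > K1 = 631.
Since the inequalities point opposite ways, species 2 can invade but species 1 cannot.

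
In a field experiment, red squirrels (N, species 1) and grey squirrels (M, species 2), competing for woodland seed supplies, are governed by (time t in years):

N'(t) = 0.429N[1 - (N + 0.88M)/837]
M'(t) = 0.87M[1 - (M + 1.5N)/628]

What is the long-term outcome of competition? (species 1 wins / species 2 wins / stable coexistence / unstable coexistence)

Compare the nullcline intercepts: K1/α12 = 837/0.88 = 951 > K2 = 628; K2/α21 = 628/1.5 = 419 < K1 = 837.
Since the inequalities point opposite ways, species 1 can invade but species 2 cannot.

species 1 excludes species 2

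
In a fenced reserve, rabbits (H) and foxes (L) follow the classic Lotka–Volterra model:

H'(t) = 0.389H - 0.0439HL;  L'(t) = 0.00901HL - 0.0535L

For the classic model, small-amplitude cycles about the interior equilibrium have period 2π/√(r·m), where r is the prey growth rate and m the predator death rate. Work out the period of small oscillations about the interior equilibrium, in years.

Here r = 0.389 and m = 0.0535, so r·m = 0.0208.
ω = √0.0208 = 0.144 per year, hence T = 2π/ω ≈ 43.6 years.

T ≈ 43.6 years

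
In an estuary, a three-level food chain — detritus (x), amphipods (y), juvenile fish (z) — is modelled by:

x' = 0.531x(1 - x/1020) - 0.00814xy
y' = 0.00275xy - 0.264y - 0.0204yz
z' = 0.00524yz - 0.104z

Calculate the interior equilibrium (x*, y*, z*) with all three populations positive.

From dz/dt = 0: 0.00524y* = 0.104, so y* = 19.8.
From dx/dt = 0: 0.531(1 - x*/1020) = 0.00814·19.8, giving x* = 1020·(1 - 0.304) = 710.
From dy/dt = 0: 0.00275·710 - 0.264 = 0.0204z*, so z* = 1.69/0.0204 = 82.7.

x* ≈ 710, y* ≈ 19.8, z* ≈ 82.7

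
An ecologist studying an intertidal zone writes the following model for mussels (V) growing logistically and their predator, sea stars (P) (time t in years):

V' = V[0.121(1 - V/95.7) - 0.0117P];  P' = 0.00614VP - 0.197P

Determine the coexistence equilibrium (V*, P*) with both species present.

From dP/dt = 0 with P > 0: 0.00614V* = 0.197, so V* = 32.1.
Substitute into dV/dt = 0: 0.121(1 - 32.1/95.7) = 0.0117P*.
The bracket is 0.665, giving P* = 0.0804/0.0117 = 6.87.

V* ≈ 32.1, P* ≈ 6.87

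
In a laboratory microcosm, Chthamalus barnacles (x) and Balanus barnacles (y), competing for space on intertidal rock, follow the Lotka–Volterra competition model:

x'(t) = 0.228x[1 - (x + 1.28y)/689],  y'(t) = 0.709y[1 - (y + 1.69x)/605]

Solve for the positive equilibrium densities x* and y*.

Setting both brackets to zero gives the nullclines x + 1.28y = 689 and 1.69x + y = 605.
Substituting y = 605 - 1.69x into the first: x(1 - 1.28·1.69) = 689 - 1.28·605.
So x* = -85.4/-1.16 = 73.4, and then y* = 605 - 1.69·73.4 = 481.

x* ≈ 73.4, y* ≈ 481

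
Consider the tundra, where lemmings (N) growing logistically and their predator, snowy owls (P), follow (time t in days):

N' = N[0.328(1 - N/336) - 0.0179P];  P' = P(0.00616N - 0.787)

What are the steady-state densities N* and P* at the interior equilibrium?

N* ≈ 128, P* ≈ 11.4

From dP/dt = 0 with P > 0: 0.00616N* = 0.787, so N* = 128.
Substitute into dN/dt = 0: 0.328(1 - 128/336) = 0.0179P*.
The bracket is 0.62, giving P* = 0.203/0.0179 = 11.4.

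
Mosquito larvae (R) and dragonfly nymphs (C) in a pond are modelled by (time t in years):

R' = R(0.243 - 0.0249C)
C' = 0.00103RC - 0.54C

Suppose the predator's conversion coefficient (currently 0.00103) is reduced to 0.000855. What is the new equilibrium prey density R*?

At the interior fixed point, setting dC/dt = 0 with C > 0 fixes R* = (predator death rate)/(RC coefficient) — independent of the other coefficients.
With the change, R* = 0.54/0.000855 = 632; it rises from 524.

R* ≈ 632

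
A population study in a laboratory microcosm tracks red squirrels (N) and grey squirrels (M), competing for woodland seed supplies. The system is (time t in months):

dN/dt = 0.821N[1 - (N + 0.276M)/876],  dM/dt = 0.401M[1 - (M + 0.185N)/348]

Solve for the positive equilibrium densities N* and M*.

Setting both brackets to zero gives the nullclines N + 0.276M = 876 and 0.185N + M = 348.
Substituting M = 348 - 0.185N into the first: N(1 - 0.276·0.185) = 876 - 0.276·348.
So N* = 780/0.949 = 822, and then M* = 348 - 0.185·822 = 196.

N* ≈ 822, M* ≈ 196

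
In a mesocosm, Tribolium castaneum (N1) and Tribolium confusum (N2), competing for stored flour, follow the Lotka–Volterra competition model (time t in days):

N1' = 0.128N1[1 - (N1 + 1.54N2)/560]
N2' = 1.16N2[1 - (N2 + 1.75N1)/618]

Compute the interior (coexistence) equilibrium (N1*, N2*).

N1* ≈ 231, N2* ≈ 214

Setting both brackets to zero gives the nullclines N1 + 1.54N2 = 560 and 1.75N1 + N2 = 618.
Substituting N2 = 618 - 1.75N1 into the first: N1(1 - 1.54·1.75) = 560 - 1.54·618.
So N1* = -392/-1.7 = 231, and then N2* = 618 - 1.75·231 = 214.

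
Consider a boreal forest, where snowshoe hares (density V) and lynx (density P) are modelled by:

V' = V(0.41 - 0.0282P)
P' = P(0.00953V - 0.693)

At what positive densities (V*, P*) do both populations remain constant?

V* ≈ 72.7, P* ≈ 14.5

Set dP/dt = 0 with P > 0: 0.00953V - 0.693 = 0, so V* = 0.693/0.00953 = 72.7.
Set dV/dt = 0 with V > 0: 0.41 - 0.0282P = 0, so P* = 0.41/0.0282 = 14.5.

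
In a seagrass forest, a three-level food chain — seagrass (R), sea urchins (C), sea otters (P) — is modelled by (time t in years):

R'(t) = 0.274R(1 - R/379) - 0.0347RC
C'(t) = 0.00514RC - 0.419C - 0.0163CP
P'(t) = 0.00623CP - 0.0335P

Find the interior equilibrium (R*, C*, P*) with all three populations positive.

From dP/dt = 0: 0.00623C* = 0.0335, so C* = 5.38.
From dR/dt = 0: 0.274(1 - R*/379) = 0.0347·5.38, giving R* = 379·(1 - 0.681) = 121.
From dC/dt = 0: 0.00514·121 - 0.419 = 0.0163P*, so P* = 0.202/0.0163 = 12.4.

R* ≈ 121, C* ≈ 5.38, P* ≈ 12.4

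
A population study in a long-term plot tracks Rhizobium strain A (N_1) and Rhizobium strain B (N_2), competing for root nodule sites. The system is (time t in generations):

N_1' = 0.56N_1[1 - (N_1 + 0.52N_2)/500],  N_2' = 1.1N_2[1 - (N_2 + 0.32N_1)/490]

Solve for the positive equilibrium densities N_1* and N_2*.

Setting both brackets to zero gives the nullclines N_1 + 0.52N_2 = 500 and 0.32N_1 + N_2 = 490.
Substituting N_2 = 490 - 0.32N_1 into the first: N_1(1 - 0.52·0.32) = 500 - 0.52·490.
So N_1* = 245/0.834 = 294, and then N_2* = 490 - 0.32·294 = 396.

N_1* ≈ 294, N_2* ≈ 396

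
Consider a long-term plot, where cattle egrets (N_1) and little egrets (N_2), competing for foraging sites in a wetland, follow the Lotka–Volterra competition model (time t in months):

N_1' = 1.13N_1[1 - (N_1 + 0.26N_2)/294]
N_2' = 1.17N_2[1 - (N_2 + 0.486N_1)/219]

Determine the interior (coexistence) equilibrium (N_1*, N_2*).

N_1* ≈ 271, N_2* ≈ 87.1

Setting both brackets to zero gives the nullclines N_1 + 0.26N_2 = 294 and 0.486N_1 + N_2 = 219.
Substituting N_2 = 219 - 0.486N_1 into the first: N_1(1 - 0.26·0.486) = 294 - 0.26·219.
So N_1* = 237/0.874 = 271, and then N_2* = 219 - 0.486·271 = 87.1.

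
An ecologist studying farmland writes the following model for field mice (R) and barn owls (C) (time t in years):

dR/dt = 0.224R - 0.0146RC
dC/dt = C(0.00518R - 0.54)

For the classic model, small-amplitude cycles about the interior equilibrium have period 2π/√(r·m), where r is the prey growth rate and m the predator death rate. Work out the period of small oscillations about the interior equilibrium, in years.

T ≈ 18.1 years

Here r = 0.224 and m = 0.54, so r·m = 0.121.
ω = √0.121 = 0.348 per year, hence T = 2π/ω ≈ 18.1 years.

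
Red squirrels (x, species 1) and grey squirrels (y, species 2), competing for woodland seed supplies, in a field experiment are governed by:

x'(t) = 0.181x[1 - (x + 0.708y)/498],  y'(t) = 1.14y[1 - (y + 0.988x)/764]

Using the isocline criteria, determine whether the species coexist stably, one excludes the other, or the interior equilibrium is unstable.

species 2 excludes species 1

Compare the nullcline intercepts: K1/α12 = 498/0.708 = 703 < K2 = 764; K2/α21 = 764/0.988 = 773 > K1 = 498.
Since the inequalities point opposite ways, species 2 can invade but species 1 cannot.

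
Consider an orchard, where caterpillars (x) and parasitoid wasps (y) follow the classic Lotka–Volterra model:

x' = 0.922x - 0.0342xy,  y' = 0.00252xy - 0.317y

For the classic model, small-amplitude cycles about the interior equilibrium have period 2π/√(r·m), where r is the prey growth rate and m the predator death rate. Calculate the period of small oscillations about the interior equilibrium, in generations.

T ≈ 11.6 generations

Here r = 0.922 and m = 0.317, so r·m = 0.292.
ω = √0.292 = 0.541 per generation, hence T = 2π/ω ≈ 11.6 generations.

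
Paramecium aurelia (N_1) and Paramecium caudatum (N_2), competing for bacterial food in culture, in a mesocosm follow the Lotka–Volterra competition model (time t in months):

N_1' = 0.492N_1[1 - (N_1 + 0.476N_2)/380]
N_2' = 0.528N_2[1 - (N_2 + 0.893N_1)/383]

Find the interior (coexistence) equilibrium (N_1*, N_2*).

Setting both brackets to zero gives the nullclines N_1 + 0.476N_2 = 380 and 0.893N_1 + N_2 = 383.
Substituting N_2 = 383 - 0.893N_1 into the first: N_1(1 - 0.476·0.893) = 380 - 0.476·383.
So N_1* = 198/0.575 = 344, and then N_2* = 383 - 0.893·344 = 75.9.

N_1* ≈ 344, N_2* ≈ 75.9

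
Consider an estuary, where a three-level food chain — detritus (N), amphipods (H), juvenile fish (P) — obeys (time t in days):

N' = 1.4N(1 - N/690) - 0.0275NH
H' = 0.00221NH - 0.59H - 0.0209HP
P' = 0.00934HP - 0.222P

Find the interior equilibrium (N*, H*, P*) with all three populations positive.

From dP/dt = 0: 0.00934H* = 0.222, so H* = 23.8.
From dN/dt = 0: 1.4(1 - N*/690) = 0.0275·23.8, giving N* = 690·(1 - 0.467) = 368.
From dH/dt = 0: 0.00221·368 - 0.59 = 0.0209P*, so P* = 0.223/0.0209 = 10.7.

N* ≈ 368, H* ≈ 23.8, P* ≈ 10.7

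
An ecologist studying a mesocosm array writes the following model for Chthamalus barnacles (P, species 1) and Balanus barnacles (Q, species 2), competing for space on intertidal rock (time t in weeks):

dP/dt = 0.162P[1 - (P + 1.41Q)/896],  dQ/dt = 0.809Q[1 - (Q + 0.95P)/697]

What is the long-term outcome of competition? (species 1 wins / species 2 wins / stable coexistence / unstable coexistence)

unstable coexistence (outcome depends on initial conditions)

Compare the nullcline intercepts: K1/α12 = 896/1.41 = 635 < K2 = 697; K2/α21 = 697/0.95 = 734 < K1 = 896.
Since both are reversed, neither can invade when rare; the interior point is a saddle.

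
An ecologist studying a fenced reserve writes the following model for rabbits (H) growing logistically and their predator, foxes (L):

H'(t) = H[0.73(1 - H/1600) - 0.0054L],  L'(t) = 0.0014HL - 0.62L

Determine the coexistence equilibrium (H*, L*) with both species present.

From dL/dt = 0 with L > 0: 0.0014H* = 0.62, so H* = 443.
Substitute into dH/dt = 0: 0.73(1 - 443/1600) = 0.0054L*.
The bracket is 0.723, giving L* = 0.528/0.0054 = 97.8.

H* ≈ 443, L* ≈ 97.8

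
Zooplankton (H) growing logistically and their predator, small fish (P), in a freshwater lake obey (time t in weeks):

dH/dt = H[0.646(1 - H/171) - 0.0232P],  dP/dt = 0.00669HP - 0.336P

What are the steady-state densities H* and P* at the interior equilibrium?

H* ≈ 50.2, P* ≈ 19.7

From dP/dt = 0 with P > 0: 0.00669H* = 0.336, so H* = 50.2.
Substitute into dH/dt = 0: 0.646(1 - 50.2/171) = 0.0232P*.
The bracket is 0.706, giving P* = 0.456/0.0232 = 19.7.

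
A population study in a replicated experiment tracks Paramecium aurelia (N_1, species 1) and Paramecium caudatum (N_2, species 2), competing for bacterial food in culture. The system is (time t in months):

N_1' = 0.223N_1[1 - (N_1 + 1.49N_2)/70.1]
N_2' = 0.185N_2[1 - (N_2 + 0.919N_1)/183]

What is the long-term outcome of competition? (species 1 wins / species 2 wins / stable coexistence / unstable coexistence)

Compare the nullcline intercepts: K1/α12 = 70.1/1.49 = 47 < K2 = 183; K2/α21 = 183/0.919 = 199 > K1 = 70.1.
Since the inequalities point opposite ways, species 2 can invade but species 1 cannot.

species 2 excludes species 1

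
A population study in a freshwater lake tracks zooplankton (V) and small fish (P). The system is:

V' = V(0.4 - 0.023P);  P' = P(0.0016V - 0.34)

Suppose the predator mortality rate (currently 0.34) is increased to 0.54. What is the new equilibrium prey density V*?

V* ≈ 338

At the interior fixed point, setting dP/dt = 0 with P > 0 fixes V* = (predator death rate)/(VP coefficient) — independent of the other coefficients.
With the change, V* = 0.54/0.0016 = 338; it rises from 212.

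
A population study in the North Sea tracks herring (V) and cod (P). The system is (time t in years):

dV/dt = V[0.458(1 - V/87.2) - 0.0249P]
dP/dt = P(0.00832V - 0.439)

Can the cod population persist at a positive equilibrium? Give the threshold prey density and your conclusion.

The predator equation gives dP/dt > 0 only when V > 0.439/0.00832 = 52.8.
Without the predator, V → K = 87.2. Since 87.2 > 52.8, the predator can invade and persist.

Threshold V = 52.8; K > 52.8, so yes, the predator persists.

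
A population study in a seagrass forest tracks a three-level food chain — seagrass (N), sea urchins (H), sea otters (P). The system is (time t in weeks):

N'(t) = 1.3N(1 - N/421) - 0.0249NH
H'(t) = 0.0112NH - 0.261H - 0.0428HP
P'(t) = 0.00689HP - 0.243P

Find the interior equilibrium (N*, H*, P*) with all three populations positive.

N* ≈ 137, H* ≈ 35.3, P* ≈ 29.6

From dP/dt = 0: 0.00689H* = 0.243, so H* = 35.3.
From dN/dt = 0: 1.3(1 - N*/421) = 0.0249·35.3, giving N* = 421·(1 - 0.676) = 137.
From dH/dt = 0: 0.0112·137 - 0.261 = 0.0428P*, so P* = 1.27/0.0428 = 29.6.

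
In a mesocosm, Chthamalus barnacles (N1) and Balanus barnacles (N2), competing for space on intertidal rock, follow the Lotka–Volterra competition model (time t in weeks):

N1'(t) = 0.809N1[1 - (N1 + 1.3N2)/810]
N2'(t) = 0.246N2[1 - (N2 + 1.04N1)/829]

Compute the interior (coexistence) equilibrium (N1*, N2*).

N1* ≈ 761, N2* ≈ 38.1

Setting both brackets to zero gives the nullclines N1 + 1.3N2 = 810 and 1.04N1 + N2 = 829.
Substituting N2 = 829 - 1.04N1 into the first: N1(1 - 1.3·1.04) = 810 - 1.3·829.
So N1* = -268/-0.352 = 761, and then N2* = 829 - 1.04·761 = 38.1.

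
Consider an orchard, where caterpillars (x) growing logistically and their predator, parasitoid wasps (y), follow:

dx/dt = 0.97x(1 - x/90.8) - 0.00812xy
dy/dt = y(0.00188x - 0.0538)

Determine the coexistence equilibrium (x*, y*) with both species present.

x* ≈ 28.6, y* ≈ 81.8

From dy/dt = 0 with y > 0: 0.00188x* = 0.0538, so x* = 28.6.
Substitute into dx/dt = 0: 0.97(1 - 28.6/90.8) = 0.00812y*.
The bracket is 0.685, giving y* = 0.664/0.00812 = 81.8.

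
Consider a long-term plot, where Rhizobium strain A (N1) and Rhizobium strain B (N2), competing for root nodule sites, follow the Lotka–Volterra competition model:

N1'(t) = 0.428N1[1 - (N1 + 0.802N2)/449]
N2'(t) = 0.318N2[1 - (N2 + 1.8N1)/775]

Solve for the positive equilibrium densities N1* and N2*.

N1* ≈ 389, N2* ≈ 74.8

Setting both brackets to zero gives the nullclines N1 + 0.802N2 = 449 and 1.8N1 + N2 = 775.
Substituting N2 = 775 - 1.8N1 into the first: N1(1 - 0.802·1.8) = 449 - 0.802·775.
So N1* = -173/-0.444 = 389, and then N2* = 775 - 1.8·389 = 74.8.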